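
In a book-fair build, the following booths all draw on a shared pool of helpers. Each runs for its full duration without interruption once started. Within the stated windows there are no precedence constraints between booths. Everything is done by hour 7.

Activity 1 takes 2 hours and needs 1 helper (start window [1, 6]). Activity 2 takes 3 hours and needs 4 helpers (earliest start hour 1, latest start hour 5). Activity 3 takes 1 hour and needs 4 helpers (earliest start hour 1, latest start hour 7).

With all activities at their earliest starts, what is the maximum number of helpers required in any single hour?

9

Early-start schedule: Activity 1@1, Activity 2@1, Activity 3@1.
Load per hour: hour 1: 9, hour 2: 5, hour 3: 4, hour 4: 0, hour 5: 0, hour 6: 0, hour 7: 0.
Peak is 9.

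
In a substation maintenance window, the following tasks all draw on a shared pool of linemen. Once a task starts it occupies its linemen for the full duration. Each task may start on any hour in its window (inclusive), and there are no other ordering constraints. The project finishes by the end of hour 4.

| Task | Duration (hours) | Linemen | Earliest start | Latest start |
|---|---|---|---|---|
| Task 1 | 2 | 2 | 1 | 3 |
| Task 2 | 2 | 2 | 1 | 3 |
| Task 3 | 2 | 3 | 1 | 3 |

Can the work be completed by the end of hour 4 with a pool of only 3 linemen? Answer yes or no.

no

Total lineman-hours = 14; over 4 hours the average is 14/4 > 3, so some hour must exceed 3.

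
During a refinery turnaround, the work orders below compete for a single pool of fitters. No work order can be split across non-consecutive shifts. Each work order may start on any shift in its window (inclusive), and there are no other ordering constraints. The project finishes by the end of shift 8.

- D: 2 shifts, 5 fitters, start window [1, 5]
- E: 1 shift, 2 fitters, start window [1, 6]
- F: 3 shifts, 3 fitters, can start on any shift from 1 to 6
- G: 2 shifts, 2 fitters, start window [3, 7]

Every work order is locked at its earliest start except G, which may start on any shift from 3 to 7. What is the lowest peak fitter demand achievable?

10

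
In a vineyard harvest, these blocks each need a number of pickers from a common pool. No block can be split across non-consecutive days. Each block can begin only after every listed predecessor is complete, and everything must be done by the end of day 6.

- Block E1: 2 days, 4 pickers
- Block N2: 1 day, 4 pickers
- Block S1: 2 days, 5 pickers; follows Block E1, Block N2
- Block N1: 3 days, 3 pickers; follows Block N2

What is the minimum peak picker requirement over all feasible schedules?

7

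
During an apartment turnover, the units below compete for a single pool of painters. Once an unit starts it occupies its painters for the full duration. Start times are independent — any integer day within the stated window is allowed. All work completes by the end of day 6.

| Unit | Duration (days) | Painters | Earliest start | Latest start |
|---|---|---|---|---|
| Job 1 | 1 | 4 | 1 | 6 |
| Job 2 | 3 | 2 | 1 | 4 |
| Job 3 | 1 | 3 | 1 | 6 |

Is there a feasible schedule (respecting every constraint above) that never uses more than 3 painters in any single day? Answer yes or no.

no

The minimum achievable peak is 4; 3 < 4, so no feasible schedule stays within the cap.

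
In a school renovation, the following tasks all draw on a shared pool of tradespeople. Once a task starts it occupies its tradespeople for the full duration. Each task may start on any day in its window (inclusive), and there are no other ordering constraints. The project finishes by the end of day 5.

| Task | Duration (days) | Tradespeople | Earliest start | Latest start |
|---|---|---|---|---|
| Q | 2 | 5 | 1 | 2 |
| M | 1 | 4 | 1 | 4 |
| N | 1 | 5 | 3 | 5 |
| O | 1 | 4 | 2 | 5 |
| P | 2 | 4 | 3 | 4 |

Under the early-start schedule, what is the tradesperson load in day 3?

9

At early start, day 3 has: N, P.
Demand: 5 + 4 = 9.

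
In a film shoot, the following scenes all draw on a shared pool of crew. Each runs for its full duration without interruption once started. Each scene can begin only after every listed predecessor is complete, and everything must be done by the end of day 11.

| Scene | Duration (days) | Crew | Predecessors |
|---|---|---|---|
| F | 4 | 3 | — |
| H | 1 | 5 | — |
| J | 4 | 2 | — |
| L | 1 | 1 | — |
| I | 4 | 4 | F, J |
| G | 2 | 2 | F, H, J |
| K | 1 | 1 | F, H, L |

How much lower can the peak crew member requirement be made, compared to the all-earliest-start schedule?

6

Early-start peak: d1:11  d2:5  d3:5  d4:5  d5:7  d6:6  d7:4  d8:4  d9:0  d10:0  d11:0 ⇒ 11.
Leveled (F@1, H@5, J@1, L@6, I@6, G@10, K@7): d1:5  d2:5  d3:5  d4:5  d5:5  d6:5  d7:5  d8:4  d9:4  d10:2  d11:2 ⇒ 5.
Reduction 11 − 5 = 6.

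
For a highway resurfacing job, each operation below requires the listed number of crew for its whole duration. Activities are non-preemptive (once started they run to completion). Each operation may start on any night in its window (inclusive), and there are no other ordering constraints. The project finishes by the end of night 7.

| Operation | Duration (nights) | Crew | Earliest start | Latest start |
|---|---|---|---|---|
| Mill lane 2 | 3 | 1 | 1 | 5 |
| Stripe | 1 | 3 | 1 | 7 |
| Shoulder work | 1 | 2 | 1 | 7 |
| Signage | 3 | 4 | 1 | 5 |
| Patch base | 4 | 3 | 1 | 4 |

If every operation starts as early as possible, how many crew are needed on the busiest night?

Early-start schedule: Mill lane 2@1, Stripe@1, Shoulder work@1, Signage@1, Patch base@1.
Load per night: night 1: 13, night 2: 8, night 3: 8, night 4: 3, night 5: 0, night 6: 0, night 7: 0.
Peak is 13.

13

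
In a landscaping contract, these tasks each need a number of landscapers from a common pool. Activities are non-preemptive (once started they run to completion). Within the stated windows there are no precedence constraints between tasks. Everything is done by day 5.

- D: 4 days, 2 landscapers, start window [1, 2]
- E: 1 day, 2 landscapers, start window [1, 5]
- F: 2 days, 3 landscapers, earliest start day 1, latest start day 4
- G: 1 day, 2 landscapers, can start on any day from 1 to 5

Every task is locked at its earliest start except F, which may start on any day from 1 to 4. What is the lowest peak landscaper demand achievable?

6

F@1: d1:9  d2:5  d3:2  d4:2  d5:0 → peak 9
F@2: d1:6  d2:5  d3:5  d4:2  d5:0 → peak 6
F@3: d1:6  d2:2  d3:5  d4:5  d5:0 → peak 6
F@4: d1:6  d2:2  d3:2  d4:5  d5:3 → peak 6
Best is F@2, peak 6.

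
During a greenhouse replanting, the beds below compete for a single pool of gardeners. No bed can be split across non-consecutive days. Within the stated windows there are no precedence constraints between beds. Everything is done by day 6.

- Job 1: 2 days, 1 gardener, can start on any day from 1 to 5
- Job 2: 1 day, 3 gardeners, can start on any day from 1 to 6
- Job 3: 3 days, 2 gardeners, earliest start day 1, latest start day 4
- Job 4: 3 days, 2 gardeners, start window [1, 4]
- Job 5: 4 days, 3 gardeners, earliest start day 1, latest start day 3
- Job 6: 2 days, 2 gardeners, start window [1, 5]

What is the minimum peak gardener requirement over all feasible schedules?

7

Early-start (Job 1@1, Job 2@1, Job 3@1, Job 4@1, Job 5@1, Job 6@1) gives peak 13: d1:13  d2:10  d3:7  d4:3  d5:0  d6:0.
Shift Job 4→2, Job 5→3, Job 6→4.
Schedule Job 1@1, Job 2@1, Job 3@1, Job 4@2, Job 5@3, Job 6@4: d1:6  d2:5  d3:7  d4:7  d5:5  d6:3 — peak 7.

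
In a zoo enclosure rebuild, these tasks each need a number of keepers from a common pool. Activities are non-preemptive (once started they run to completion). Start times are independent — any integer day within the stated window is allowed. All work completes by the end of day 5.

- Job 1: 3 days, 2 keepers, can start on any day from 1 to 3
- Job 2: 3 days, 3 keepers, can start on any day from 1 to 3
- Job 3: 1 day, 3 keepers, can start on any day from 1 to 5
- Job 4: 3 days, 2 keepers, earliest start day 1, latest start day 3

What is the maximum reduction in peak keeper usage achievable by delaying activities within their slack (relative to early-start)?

3

Early-start peak: d1:10  d2:7  d3:7  d4:0  d5:0 ⇒ 10.
Leveled (Job 1@1, Job 2@1, Job 3@4, Job 4@1): d1:7  d2:7  d3:7  d4:3  d5:0 ⇒ 7.
Reduction 10 − 7 = 3.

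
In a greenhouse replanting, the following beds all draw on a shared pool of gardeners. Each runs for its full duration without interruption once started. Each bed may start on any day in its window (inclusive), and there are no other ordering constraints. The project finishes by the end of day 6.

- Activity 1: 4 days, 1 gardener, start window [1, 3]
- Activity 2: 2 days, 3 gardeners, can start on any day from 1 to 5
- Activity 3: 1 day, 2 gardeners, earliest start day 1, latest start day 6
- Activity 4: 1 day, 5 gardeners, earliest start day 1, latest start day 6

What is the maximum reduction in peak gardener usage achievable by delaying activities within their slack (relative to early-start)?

6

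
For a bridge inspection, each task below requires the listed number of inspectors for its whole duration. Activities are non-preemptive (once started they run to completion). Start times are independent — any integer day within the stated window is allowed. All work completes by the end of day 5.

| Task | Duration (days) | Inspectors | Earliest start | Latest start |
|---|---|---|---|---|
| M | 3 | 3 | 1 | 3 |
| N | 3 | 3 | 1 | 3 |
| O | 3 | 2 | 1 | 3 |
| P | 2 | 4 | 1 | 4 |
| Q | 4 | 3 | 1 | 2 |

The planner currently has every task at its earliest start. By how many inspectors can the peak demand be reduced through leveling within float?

Early-start peak: d1:15  d2:15  d3:11  d4:3  d5:0 ⇒ 15.
Leveled (M@1, N@1, O@1, P@4, Q@1): d1:11  d2:11  d3:11  d4:7  d5:4 ⇒ 11.
Reduction 15 − 11 = 4.

4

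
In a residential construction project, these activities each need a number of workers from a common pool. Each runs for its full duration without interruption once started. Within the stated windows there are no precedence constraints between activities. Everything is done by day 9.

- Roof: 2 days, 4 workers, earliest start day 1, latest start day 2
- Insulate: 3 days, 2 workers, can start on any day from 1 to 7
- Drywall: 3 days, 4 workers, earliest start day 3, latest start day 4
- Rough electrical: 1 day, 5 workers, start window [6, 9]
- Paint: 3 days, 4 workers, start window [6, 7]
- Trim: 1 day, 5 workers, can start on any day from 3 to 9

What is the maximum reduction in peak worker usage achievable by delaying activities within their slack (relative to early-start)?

3

Early-start peak: d1:6  d2:6  d3:11  d4:4  d5:4  d6:9  d7:4  d8:4  d9:0 ⇒ 11.
Leveled (Roof@1, Insulate@1, Drywall@4, Rough electrical@9, Paint@6, Trim@3): d1:6  d2:6  d3:7  d4:4  d5:4  d6:8  d7:4  d8:4  d9:5 ⇒ 8.
Reduction 11 − 8 = 3.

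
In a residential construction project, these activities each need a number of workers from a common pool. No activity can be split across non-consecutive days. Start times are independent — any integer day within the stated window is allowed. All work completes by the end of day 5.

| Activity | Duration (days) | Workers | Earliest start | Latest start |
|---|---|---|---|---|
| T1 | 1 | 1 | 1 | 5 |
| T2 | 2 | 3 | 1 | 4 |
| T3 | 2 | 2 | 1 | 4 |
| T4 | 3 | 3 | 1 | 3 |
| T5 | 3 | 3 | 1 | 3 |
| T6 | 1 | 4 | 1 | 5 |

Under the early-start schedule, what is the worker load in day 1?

16

At early start, day 1 has: T1, T2, T3, T4, T5, T6.
Demand: 1 + 3 + 2 + 3 + 3 + 4 = 16.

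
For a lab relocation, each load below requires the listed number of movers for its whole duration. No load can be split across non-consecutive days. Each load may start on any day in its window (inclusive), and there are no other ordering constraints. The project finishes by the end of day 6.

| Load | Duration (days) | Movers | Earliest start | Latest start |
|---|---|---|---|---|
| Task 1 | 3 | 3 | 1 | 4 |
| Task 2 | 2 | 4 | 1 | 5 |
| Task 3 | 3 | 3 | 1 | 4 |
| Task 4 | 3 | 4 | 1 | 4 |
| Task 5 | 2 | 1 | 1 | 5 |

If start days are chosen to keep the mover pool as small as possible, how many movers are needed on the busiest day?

Early-start (Task 1@1, Task 2@1, Task 3@1, Task 4@1, Task 5@1) gives peak 15: d1:15  d2:15  d3:10  d4:0  d5:0  d6:0.
Shift Task 3→3, Task 4→4.
Schedule Task 1@1, Task 2@1, Task 3@3, Task 4@4, Task 5@1: d1:8  d2:8  d3:6  d4:7  d5:7  d6:4 — peak 8.

8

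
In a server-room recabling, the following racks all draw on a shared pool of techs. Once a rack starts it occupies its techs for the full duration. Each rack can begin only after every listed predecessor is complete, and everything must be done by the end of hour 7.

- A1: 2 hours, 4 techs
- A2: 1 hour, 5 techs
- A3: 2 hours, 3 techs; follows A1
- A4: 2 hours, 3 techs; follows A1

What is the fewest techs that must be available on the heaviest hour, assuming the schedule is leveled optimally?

Early-start (A1@1, A2@1, A3@3, A4@3) gives peak 9: h1:9  h2:4  h3:6  h4:6  h5:0  h6:0  h7:0.
Shift A2→3, A3→4, A4→6.
Schedule A1@1, A2@3, A3@4, A4@6: h1:4  h2:4  h3:5  h4:3  h5:3  h6:3  h7:3 — peak 5.

5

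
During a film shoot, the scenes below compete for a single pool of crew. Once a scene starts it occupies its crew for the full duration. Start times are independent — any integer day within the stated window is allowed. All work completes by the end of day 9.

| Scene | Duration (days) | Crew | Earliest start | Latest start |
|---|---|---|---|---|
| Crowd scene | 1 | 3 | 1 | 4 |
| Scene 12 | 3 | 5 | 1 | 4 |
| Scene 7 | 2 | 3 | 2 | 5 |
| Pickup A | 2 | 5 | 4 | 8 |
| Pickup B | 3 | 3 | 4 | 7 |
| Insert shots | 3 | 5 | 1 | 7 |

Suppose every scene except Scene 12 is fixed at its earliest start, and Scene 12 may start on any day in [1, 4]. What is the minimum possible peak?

Scene 12@1: d1:13  d2:13  d3:13  d4:8  d5:8  d6:3  d7:0  d8:0  d9:0 → peak 13
Scene 12@2: d1:8  d2:13  d3:13  d4:13  d5:8  d6:3  d7:0  d8:0  d9:0 → peak 13
Scene 12@3: d1:8  d2:8  d3:13  d4:13  d5:13  d6:3  d7:0  d8:0  d9:0 → peak 13
Scene 12@4: d1:8  d2:8  d3:8  d4:13  d5:13  d6:8  d7:0  d8:0  d9:0 → peak 13
Best is Scene 12@1, peak 13.

13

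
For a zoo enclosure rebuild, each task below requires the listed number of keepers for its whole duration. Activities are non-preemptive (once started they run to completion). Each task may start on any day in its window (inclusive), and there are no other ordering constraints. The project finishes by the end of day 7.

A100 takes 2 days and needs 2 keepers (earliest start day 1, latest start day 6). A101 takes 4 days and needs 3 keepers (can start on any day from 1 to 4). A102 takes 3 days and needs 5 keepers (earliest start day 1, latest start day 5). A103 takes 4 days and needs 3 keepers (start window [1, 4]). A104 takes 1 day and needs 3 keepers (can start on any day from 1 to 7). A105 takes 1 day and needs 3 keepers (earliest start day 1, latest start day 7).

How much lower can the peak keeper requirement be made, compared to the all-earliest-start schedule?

Early-start peak: d1:19  d2:13  d3:11  d4:6  d5:0  d6:0  d7:0 ⇒ 19.
Leveled (A100@1, A101@1, A102@5, A103@1, A104@5, A105@6): d1:8  d2:8  d3:6  d4:6  d5:8  d6:8  d7:5 ⇒ 8.
Reduction 19 − 8 = 11.

11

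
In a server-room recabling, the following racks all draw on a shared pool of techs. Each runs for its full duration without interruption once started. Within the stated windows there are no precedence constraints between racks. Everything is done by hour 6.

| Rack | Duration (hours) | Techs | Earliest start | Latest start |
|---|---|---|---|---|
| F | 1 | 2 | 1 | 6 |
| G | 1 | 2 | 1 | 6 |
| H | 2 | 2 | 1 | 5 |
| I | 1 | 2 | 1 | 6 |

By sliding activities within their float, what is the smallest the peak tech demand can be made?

2

Early-start (F@1, G@1, H@1, I@1) gives peak 8: h1:8  h2:2  h3:0  h4:0  h5:0  h6:0.
Shift G→2, H→3, I→5.
Schedule F@1, G@2, H@3, I@5: h1:2  h2:2  h3:2  h4:2  h5:2  h6:0 — peak 2.
Total tech-hours = 10 over 6 hours ⇒ peak ≥ ⌈10/6⌉ = 2, so 2 is optimal.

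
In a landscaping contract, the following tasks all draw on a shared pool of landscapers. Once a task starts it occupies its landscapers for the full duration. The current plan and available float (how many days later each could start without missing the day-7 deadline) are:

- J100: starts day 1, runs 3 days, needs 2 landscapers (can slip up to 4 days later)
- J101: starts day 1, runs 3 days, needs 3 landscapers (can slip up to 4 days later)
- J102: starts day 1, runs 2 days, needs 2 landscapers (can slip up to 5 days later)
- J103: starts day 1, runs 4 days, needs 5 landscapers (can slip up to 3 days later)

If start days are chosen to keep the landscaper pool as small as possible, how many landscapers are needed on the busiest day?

7

Early-start (J100@1, J101@1, J102@1, J103@1) gives peak 12: d1:12  d2:12  d3:10  d4:5  d5:0  d6:0  d7:0.
Shift J103→4.
Schedule J100@1, J101@1, J102@1, J103@4: d1:7  d2:7  d3:5  d4:5  d5:5  d6:5  d7:5 — peak 7.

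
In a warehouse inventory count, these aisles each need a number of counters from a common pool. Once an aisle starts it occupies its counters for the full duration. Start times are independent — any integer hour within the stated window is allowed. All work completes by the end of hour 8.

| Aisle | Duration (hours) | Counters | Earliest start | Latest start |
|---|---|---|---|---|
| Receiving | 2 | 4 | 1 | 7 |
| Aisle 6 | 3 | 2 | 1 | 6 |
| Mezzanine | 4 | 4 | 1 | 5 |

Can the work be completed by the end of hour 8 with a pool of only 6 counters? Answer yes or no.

Schedule Receiving@1, Aisle 6@1, Mezzanine@3: h1:6  h2:6  h3:6  h4:4  h5:4  h6:4  h7:0  h8:0 — peak 6 ≤ 6.

yes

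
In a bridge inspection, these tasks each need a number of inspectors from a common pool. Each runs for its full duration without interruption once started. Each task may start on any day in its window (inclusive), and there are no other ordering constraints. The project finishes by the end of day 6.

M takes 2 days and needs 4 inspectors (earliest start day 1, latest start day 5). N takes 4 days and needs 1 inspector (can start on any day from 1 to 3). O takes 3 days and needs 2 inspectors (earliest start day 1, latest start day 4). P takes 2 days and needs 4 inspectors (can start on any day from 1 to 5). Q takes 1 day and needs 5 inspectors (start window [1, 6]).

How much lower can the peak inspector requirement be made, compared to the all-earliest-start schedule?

Early-start peak: d1:16  d2:11  d3:3  d4:1  d5:0  d6:0 ⇒ 16.
Leveled (M@1, N@1, O@4, P@5, Q@3): d1:5  d2:5  d3:6  d4:3  d5:6  d6:6 ⇒ 6.
Reduction 16 − 6 = 10.

10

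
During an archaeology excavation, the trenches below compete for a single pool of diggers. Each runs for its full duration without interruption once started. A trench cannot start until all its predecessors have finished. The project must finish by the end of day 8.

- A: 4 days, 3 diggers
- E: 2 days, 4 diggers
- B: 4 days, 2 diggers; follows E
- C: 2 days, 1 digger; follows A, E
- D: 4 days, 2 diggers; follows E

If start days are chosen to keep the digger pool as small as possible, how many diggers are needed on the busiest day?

7

Schedule A@1, E@1, B@3, C@5, D@3: d1:7  d2:7  d3:7  d4:7  d5:5  d6:5  d7:0  d8:0 — peak 7.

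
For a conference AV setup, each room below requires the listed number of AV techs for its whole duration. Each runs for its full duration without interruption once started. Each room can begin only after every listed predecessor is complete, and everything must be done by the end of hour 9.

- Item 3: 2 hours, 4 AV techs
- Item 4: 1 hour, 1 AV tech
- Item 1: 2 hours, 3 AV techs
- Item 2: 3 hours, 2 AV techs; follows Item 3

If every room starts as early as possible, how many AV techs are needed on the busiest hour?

8

Early-start schedule: Item 3@1, Item 4@1, Item 1@1, Item 2@3.
Load per hour: hour 1: 8, hour 2: 7, hour 3: 2, hour 4: 2, hour 5: 2, hour 6: 0, hour 7: 0, hour 8: 0, hour 9: 0.
Peak is 8.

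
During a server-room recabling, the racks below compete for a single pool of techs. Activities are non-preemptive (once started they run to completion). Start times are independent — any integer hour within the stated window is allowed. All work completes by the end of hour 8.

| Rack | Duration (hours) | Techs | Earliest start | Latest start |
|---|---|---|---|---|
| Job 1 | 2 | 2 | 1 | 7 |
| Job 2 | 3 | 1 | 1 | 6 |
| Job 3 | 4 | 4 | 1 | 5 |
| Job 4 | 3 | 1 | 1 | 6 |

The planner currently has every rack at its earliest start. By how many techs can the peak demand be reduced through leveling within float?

Early-start peak: h1:8  h2:8  h3:6  h4:4  h5:0  h6:0  h7:0  h8:0 ⇒ 8.
Leveled (Job 1@1, Job 2@1, Job 3@4, Job 4@1): h1:4  h2:4  h3:2  h4:4  h5:4  h6:4  h7:4  h8:0 ⇒ 4.
Reduction 8 − 4 = 4.

4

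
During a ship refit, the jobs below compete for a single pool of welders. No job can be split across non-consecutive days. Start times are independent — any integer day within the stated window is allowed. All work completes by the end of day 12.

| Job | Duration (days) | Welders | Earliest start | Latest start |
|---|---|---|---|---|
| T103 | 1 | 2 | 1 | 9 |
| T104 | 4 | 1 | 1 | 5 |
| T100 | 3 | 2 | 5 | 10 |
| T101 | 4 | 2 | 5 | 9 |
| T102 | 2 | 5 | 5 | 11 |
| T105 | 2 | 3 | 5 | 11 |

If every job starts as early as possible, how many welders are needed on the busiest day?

12

Early-start schedule: T103@1, T104@1, T100@5, T101@5, T102@5, T105@5.
Load per day: day 1: 3, day 2: 1, day 3: 1, day 4: 1, day 5: 12, day 6: 12, day 7: 4, day 8: 2, day 9: 0, day 10: 0, day 11: 0, day 12: 0.
Peak is 12.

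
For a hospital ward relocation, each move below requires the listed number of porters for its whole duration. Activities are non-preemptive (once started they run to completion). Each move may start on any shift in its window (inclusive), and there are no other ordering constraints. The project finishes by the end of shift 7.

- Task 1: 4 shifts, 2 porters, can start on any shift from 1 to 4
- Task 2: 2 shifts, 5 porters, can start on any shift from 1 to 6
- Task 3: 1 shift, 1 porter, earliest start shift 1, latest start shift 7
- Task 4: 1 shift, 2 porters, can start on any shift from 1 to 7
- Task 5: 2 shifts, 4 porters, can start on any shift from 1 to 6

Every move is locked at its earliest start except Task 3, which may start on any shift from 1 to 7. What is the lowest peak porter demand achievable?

13

Task 3@1: s1:14  s2:11  s3:2  s4:2  s5:0  s6:0  s7:0 → peak 14
Task 3@2: s1:13  s2:12  s3:2  s4:2  s5:0  s6:0  s7:0 → peak 13
Task 3@3: s1:13  s2:11  s3:3  s4:2  s5:0  s6:0  s7:0 → peak 13
Task 3@4: s1:13  s2:11  s3:2  s4:3  s5:0  s6:0  s7:0 → peak 13
Task 3@5: s1:13  s2:11  s3:2  s4:2  s5:1  s6:0  s7:0 → peak 13
Task 3@6: s1:13  s2:11  s3:2  s4:2  s5:0  s6:1  s7:0 → peak 13
Task 3@7: s1:13  s2:11  s3:2  s4:2  s5:0  s6:0  s7:1 → peak 13
Best is Task 3@2, peak 13.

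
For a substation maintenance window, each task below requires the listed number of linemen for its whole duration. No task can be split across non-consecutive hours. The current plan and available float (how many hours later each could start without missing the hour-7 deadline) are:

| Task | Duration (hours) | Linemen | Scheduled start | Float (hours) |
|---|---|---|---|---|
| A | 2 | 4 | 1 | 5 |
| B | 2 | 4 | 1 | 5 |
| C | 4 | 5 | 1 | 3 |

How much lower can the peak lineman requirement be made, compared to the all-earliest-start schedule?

5

Early-start peak: h1:13  h2:13  h3:5  h4:5  h5:0  h6:0  h7:0 ⇒ 13.
Leveled (A@1, B@1, C@3): h1:8  h2:8  h3:5  h4:5  h5:5  h6:5  h7:0 ⇒ 8.
Reduction 13 − 8 = 5.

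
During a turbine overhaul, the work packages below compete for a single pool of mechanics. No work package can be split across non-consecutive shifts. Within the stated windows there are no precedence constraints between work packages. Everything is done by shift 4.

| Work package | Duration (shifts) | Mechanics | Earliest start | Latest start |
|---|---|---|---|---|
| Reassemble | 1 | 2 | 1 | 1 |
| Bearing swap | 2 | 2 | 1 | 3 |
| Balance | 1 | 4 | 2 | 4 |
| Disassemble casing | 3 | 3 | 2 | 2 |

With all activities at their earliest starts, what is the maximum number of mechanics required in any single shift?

9

Early-start schedule: Reassemble@1, Bearing swap@1, Balance@2, Disassemble casing@2.
Load per shift: shift 1: 4, shift 2: 9, shift 3: 3, shift 4: 3.
Peak is 9.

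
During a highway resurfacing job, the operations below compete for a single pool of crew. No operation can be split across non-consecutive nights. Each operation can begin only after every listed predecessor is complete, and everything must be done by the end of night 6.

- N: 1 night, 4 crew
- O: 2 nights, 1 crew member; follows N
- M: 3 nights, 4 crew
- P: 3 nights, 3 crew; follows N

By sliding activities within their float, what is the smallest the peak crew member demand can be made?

Early-start (N@1, O@2, M@1, P@2) gives peak 8: n1:8  n2:8  n3:8  n4:3  n5:0  n6:0.
Shift M→2, P→4.
Schedule N@1, O@2, M@2, P@4: n1:4  n2:5  n3:5  n4:7  n5:3  n6:3 — peak 7.

7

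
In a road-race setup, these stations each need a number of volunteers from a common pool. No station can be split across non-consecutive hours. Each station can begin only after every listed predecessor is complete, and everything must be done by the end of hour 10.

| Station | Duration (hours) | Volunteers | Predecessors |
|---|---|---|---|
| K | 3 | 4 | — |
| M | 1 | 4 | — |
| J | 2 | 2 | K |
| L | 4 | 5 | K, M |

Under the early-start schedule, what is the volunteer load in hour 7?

At early start, hour 7 has: L.
Demand: 5 = 5.

5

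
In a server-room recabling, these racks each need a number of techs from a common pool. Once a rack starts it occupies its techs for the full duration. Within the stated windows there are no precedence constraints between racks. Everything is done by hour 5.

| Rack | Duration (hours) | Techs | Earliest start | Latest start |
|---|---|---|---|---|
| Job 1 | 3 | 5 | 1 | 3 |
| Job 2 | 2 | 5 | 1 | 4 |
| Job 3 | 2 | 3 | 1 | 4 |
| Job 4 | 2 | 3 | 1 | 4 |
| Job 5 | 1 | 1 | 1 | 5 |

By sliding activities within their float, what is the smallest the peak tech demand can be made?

Early-start (Job 1@1, Job 2@1, Job 3@1, Job 4@1, Job 5@1) gives peak 17: h1:17  h2:16  h3:5  h4:0  h5:0.
Shift Job 2→4, Job 4→3, Job 5→5.
Schedule Job 1@1, Job 2@4, Job 3@1, Job 4@3, Job 5@5: h1:8  h2:8  h3:8  h4:8  h5:6 — peak 8.
Total tech-hours = 38 over 5 hours ⇒ peak ≥ ⌈38/5⌉ = 8, so 8 is optimal.

8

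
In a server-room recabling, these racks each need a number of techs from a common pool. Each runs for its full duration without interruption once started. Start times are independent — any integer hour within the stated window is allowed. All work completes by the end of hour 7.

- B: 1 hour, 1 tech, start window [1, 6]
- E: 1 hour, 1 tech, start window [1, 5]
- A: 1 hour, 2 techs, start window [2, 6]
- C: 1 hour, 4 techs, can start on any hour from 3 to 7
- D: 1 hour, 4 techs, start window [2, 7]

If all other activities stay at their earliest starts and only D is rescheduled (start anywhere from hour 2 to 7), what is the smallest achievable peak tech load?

4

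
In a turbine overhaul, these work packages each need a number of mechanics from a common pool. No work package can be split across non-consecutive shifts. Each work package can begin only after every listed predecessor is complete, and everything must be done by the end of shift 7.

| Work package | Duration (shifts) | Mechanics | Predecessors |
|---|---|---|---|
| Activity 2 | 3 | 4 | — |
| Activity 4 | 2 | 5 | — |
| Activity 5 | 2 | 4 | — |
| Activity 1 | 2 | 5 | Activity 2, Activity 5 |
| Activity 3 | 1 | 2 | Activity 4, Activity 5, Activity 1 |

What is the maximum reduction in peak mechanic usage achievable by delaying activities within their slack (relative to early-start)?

4

Early-start peak: s1:13  s2:13  s3:4  s4:5  s5:5  s6:2  s7:0 ⇒ 13.
Leveled (Activity 2@1, Activity 4@1, Activity 5@3, Activity 1@5, Activity 3@7): s1:9  s2:9  s3:8  s4:4  s5:5  s6:5  s7:2 ⇒ 9.
Reduction 13 − 9 = 4.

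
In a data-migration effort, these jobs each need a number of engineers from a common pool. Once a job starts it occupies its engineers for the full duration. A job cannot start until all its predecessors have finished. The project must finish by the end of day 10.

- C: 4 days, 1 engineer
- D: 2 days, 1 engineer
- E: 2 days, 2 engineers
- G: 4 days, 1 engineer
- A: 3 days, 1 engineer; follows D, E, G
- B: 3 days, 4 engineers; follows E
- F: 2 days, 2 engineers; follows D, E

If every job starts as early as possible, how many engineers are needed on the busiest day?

8

Early-start schedule: C@1, D@1, E@1, G@1, A@5, B@3, F@3.
Load per day: day 1: 5, day 2: 5, day 3: 8, day 4: 8, day 5: 5, day 6: 1, day 7: 1, day 8: 0, day 9: 0, day 10: 0.
Peak is 8.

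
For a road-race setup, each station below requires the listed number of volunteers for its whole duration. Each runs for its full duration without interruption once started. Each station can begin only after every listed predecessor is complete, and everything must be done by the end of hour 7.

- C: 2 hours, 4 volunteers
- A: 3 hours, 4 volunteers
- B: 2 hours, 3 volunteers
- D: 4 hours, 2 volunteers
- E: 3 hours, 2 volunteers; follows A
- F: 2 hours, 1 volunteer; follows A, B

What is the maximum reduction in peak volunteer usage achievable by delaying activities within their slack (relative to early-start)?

Early-start peak: h1:13  h2:13  h3:6  h4:5  h5:3  h6:2  h7:0 ⇒ 13.
Leveled (C@6, A@1, B@4, D@1, E@4, F@6): h1:6  h2:6  h3:6  h4:7  h5:5  h6:7  h7:5 ⇒ 7.
Reduction 13 − 7 = 6.

6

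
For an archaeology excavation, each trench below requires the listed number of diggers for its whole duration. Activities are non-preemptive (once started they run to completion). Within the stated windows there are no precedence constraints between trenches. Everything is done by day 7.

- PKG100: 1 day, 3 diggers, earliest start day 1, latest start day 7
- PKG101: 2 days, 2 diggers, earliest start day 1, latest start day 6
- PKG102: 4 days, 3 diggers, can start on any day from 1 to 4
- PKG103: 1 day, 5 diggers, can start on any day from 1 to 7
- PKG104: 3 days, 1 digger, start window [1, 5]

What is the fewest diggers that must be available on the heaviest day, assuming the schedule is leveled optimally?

Early-start (PKG100@1, PKG101@1, PKG102@1, PKG103@1, PKG104@1) gives peak 14: d1:14  d2:6  d3:4  d4:3  d5:0  d6:0  d7:0.
Shift PKG102→2, PKG103→6, PKG104→3.
Schedule PKG100@1, PKG101@1, PKG102@2, PKG103@6, PKG104@3: d1:5  d2:5  d3:4  d4:4  d5:4  d6:5  d7:0 — peak 5.

5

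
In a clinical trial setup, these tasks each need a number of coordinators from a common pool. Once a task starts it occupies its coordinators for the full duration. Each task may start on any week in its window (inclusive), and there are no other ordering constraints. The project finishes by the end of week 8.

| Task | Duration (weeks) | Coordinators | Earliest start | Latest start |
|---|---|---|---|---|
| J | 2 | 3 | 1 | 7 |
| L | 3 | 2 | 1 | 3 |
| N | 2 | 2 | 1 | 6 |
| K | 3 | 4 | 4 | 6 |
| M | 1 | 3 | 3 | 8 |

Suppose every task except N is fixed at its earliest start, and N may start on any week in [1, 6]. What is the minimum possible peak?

N@1: w1:7  w2:7  w3:5  w4:4  w5:4  w6:4  w7:0  w8:0 → peak 7
N@2: w1:5  w2:7  w3:7  w4:4  w5:4  w6:4  w7:0  w8:0 → peak 7
N@3: w1:5  w2:5  w3:7  w4:6  w5:4  w6:4  w7:0  w8:0 → peak 7
N@4: w1:5  w2:5  w3:5  w4:6  w5:6  w6:4  w7:0  w8:0 → peak 6
N@5: w1:5  w2:5  w3:5  w4:4  w5:6  w6:6  w7:0  w8:0 → peak 6
N@6: w1:5  w2:5  w3:5  w4:4  w5:4  w6:6  w7:2  w8:0 → peak 6
Best is N@4, peak 6.

6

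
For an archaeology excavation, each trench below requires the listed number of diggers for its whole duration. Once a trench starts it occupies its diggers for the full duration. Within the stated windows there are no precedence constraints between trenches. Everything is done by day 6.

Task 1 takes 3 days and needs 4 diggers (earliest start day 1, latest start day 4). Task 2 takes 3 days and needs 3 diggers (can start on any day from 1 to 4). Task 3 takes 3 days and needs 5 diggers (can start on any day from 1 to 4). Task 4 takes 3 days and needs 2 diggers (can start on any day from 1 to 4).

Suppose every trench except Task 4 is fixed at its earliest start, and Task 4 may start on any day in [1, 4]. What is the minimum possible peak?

12

Task 4@1: d1:14  d2:14  d3:14  d4:0  d5:0  d6:0 → peak 14
Task 4@2: d1:12  d2:14  d3:14  d4:2  d5:0  d6:0 → peak 14
Task 4@3: d1:12  d2:12  d3:14  d4:2  d5:2  d6:0 → peak 14
Task 4@4: d1:12  d2:12  d3:12  d4:2  d5:2  d6:2 → peak 12
Best is Task 4@4, peak 12.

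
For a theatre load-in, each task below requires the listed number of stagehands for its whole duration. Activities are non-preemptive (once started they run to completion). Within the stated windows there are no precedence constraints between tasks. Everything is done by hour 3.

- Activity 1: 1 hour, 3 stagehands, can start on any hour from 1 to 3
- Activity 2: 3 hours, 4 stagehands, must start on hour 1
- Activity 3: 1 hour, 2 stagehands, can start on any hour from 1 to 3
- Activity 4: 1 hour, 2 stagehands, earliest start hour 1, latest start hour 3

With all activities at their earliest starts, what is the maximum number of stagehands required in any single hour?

11

Early-start schedule: Activity 1@1, Activity 2@1, Activity 3@1, Activity 4@1.
Load per hour: hour 1: 11, hour 2: 4, hour 3: 4.
Peak is 11.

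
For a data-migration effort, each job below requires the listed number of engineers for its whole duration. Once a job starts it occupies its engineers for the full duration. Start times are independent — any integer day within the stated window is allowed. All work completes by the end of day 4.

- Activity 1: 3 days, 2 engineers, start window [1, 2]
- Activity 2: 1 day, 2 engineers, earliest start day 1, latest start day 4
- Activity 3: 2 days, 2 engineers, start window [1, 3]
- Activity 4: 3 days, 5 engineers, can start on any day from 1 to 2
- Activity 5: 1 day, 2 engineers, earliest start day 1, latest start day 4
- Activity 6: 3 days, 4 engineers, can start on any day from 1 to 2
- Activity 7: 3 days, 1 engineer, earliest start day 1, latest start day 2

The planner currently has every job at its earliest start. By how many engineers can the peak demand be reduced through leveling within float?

Early-start peak: d1:18  d2:14  d3:12  d4:0 ⇒ 18.
Leveled (Activity 1@1, Activity 2@1, Activity 3@1, Activity 4@1, Activity 5@1, Activity 6@2, Activity 7@1): d1:14  d2:14  d3:12  d4:4 ⇒ 14.
Reduction 18 − 14 = 4.

4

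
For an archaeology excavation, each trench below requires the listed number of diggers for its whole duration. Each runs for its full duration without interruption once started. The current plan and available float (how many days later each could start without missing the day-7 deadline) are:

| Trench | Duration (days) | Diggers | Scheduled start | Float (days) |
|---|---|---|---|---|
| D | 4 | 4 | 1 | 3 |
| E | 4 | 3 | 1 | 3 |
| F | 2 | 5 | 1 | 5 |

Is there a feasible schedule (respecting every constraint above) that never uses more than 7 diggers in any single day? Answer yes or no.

yes

Schedule D@1, E@1, F@5: d1:7  d2:7  d3:7  d4:7  d5:5  d6:5  d7:0 — peak 7 ≤ 7.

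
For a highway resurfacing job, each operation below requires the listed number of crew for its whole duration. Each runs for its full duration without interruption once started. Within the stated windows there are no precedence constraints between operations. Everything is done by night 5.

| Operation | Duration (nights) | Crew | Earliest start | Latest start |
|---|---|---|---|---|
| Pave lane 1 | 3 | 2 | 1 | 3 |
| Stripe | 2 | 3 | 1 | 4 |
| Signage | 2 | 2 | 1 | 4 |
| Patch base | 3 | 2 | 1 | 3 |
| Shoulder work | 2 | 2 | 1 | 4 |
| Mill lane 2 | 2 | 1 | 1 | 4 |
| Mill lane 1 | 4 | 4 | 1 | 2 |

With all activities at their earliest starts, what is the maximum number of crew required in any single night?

16

Early-start schedule: Pave lane 1@1, Stripe@1, Signage@1, Patch base@1, Shoulder work@1, Mill lane 2@1, Mill lane 1@1.
Load per night: night 1: 16, night 2: 16, night 3: 8, night 4: 4, night 5: 0.
Peak is 16.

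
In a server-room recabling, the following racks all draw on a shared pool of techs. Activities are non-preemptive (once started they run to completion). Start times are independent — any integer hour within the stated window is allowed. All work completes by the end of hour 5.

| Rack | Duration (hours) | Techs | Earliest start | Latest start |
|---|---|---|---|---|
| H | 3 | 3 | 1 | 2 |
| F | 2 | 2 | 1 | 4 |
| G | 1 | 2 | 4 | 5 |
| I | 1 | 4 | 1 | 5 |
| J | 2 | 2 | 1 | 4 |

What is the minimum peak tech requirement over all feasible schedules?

Early-start (H@1, F@1, G@4, I@1, J@1) gives peak 11: h1:11  h2:7  h3:3  h4:2  h5:0.
Shift I→5, J→3.
Schedule H@1, F@1, G@4, I@5, J@3: h1:5  h2:5  h3:5  h4:4  h5:4 — peak 5.
Total tech-hours = 23 over 5 hours ⇒ peak ≥ ⌈23/5⌉ = 5, so 5 is optimal.

5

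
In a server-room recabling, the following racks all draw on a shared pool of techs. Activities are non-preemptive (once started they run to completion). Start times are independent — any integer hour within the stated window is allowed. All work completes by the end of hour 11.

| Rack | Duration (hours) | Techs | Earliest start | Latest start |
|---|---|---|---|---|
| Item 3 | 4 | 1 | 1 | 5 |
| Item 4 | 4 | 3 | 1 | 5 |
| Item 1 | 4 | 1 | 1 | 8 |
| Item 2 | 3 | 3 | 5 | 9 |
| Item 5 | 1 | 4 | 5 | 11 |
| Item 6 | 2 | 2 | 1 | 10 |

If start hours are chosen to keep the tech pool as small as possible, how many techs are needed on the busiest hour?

Early-start (Item 3@1, Item 4@1, Item 1@1, Item 2@5, Item 5@5, Item 6@1) gives peak 7: h1:7  h2:7  h3:5  h4:5  h5:7  h6:3  h7:3  h8:0  h9:0  h10:0  h11:0.
Shift Item 1→5, Item 5→9, Item 6→10.
Schedule Item 3@1, Item 4@1, Item 1@5, Item 2@5, Item 5@9, Item 6@10: h1:4  h2:4  h3:4  h4:4  h5:4  h6:4  h7:4  h8:1  h9:4  h10:2  h11:2 — peak 4.
Total tech-hours = 37 over 11 hours ⇒ peak ≥ ⌈37/11⌉ = 4, so 4 is optimal.

4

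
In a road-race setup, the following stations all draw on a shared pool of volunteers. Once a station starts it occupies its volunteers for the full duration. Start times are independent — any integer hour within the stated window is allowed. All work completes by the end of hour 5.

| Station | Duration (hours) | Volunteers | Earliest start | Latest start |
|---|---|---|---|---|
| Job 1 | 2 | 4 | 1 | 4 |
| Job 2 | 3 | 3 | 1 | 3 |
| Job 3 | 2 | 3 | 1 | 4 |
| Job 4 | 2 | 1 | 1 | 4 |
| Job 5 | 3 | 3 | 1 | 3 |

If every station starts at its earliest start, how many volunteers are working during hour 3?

6

At early start, hour 3 has: Job 2, Job 5.
Demand: 3 + 3 = 6.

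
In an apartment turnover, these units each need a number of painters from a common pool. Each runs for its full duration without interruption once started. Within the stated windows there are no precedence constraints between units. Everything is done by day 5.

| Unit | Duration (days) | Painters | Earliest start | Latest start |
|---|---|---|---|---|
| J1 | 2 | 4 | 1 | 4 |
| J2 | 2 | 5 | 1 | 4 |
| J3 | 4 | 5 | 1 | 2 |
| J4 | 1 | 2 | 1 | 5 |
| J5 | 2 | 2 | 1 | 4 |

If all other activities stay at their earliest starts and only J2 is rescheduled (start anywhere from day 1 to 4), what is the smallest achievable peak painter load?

13

J2@1: d1:18  d2:16  d3:5  d4:5  d5:0 → peak 18
J2@2: d1:13  d2:16  d3:10  d4:5  d5:0 → peak 16
J2@3: d1:13  d2:11  d3:10  d4:10  d5:0 → peak 13
J2@4: d1:13  d2:11  d3:5  d4:10  d5:5 → peak 13
Best is J2@3, peak 13.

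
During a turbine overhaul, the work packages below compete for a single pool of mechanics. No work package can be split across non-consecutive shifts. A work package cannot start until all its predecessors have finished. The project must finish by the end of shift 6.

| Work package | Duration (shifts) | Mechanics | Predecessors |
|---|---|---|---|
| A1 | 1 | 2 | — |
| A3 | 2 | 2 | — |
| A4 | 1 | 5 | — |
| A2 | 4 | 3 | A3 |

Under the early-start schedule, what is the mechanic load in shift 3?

3

At early start, shift 3 has: A2.
Demand: 3 = 3.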